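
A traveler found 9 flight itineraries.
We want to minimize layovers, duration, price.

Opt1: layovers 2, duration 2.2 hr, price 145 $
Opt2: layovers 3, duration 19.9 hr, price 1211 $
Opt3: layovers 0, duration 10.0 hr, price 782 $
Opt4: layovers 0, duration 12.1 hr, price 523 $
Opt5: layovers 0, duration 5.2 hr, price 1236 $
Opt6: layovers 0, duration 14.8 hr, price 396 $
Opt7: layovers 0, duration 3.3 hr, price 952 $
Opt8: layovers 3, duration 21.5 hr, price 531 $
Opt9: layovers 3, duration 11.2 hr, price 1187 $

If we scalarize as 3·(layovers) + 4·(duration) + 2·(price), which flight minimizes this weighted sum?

Opt1: 3·2 + 4·2.2 + 2·145 = 304.8
Opt2: 3·3 + 4·19.9 + 2·1211 = 2510.6
Opt3: 3·0 + 4·10.0 + 2·782 = 1604.0
Opt4: 3·0 + 4·12.1 + 2·523 = 1094.4
Opt5: 3·0 + 4·5.2 + 2·1236 = 2492.8
Opt6: 3·0 + 4·14.8 + 2·396 = 851.2
Opt7: 3·0 + 4·3.3 + 2·952 = 1917.2
Opt8: 3·3 + 4·21.5 + 2·531 = 1157.0
Opt9: 3·3 + 4·11.2 + 2·1187 = 2427.8
Lowest: Opt1 at 304.8.

Opt1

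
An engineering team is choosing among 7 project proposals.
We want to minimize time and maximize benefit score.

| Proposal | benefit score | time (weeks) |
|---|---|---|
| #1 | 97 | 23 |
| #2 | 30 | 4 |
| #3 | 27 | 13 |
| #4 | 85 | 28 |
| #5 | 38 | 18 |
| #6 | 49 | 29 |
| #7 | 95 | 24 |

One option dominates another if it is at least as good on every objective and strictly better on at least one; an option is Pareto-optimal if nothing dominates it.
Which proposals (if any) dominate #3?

#2

#2: benefit score 30≥27, time 4≤13 — dominates #3.
Others (#1, #4, #5, #6, #7) are each worse than #3 on at least one objective.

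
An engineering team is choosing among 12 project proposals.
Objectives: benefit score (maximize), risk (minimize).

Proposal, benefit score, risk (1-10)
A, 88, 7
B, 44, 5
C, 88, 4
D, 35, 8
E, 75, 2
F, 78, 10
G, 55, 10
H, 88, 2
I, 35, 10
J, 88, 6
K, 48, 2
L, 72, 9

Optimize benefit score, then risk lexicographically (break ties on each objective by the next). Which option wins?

First maximize benefit score: best is 88, kept {A, C, H, J}.
Then minimize risk: best is 2, kept {H}.

H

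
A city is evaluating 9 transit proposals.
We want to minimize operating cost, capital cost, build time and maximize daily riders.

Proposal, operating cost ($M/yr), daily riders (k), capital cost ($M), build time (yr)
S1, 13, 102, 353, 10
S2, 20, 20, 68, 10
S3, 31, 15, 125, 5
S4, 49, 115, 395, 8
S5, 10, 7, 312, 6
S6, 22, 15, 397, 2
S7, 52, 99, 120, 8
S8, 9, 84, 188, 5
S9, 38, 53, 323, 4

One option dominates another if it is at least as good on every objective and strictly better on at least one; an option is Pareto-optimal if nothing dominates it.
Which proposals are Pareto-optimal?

S1: not dominated.
S2: not dominated (best capital cost).
S3: not dominated.
S4: not dominated (best daily riders).
S5: dominated by S8 (operating cost 9≤10, daily riders 84≥7, capital cost 188≤312, build time 5≤6).
S6: not dominated (best build time).
S7: not dominated.
S8: not dominated (best operating cost).
S9: not dominated.

S1, S2, S3, S4, S6, S7, S8, S9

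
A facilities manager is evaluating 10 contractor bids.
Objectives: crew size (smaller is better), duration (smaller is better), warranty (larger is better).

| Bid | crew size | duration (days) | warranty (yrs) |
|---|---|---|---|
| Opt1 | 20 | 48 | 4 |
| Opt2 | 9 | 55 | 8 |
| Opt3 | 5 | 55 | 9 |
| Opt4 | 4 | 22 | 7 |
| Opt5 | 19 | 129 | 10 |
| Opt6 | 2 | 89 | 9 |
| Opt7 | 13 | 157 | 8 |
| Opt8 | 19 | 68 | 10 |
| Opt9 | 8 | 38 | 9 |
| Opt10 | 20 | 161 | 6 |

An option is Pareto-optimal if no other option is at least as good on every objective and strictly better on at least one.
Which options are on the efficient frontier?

Opt1: dominated by Opt4 (crew size 4≤20, duration 22≤48, warranty 7≥4).
Opt2: dominated by Opt3 (crew size 5≤9, duration 55≤55, warranty 9≥8).
Opt3: not dominated.
Opt4: not dominated (best duration).
Opt5: dominated by Opt8 (crew size 19≤19, duration 68≤129, warranty 10≥10).
Opt6: not dominated (best crew size).
Opt7: dominated by Opt2 (crew size 9≤13, duration 55≤157, warranty 8≥8).
Opt8: not dominated.
Opt9: not dominated.
Opt10: dominated by Opt2 (crew size 9≤20, duration 55≤161, warranty 8≥6).

Opt3, Opt4, Opt6, Opt8, Opt9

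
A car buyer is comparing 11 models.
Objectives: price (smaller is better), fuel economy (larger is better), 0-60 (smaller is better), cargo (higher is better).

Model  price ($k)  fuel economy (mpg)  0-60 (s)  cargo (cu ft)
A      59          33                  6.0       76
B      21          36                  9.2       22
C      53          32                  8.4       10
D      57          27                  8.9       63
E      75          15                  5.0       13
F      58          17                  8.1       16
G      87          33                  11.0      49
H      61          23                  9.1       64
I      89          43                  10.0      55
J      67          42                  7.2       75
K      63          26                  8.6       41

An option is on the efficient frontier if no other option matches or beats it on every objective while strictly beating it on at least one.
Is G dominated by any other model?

Yes

A vs G: price 59≤87, fuel economy 33≥33, 0-60 6.0≤11.0, cargo 76≥49 — A is at least as good on every objective and strictly better on at least one, so A dominates G.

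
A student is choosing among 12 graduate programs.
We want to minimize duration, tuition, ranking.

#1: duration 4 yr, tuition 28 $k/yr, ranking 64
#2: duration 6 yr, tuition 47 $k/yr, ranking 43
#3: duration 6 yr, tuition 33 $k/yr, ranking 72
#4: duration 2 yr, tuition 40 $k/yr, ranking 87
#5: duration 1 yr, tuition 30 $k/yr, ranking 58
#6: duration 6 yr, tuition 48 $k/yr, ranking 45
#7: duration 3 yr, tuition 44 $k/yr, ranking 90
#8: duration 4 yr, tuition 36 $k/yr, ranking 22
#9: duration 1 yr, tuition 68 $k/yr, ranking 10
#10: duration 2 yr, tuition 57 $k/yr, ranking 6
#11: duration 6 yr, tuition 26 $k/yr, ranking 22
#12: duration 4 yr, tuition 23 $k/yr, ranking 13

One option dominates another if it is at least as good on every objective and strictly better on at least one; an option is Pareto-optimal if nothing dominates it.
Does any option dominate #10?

#1: worse on duration (4 vs 2).
#2: worse on duration (6 vs 2).
#3: worse on duration (6 vs 2).
#4: worse on ranking (87 vs 6).
#5: worse on ranking (58 vs 6).
#6: worse on duration (6 vs 2).
#7: worse on duration (3 vs 2).
#8: worse on duration (4 vs 2).
#9: worse on tuition (68 vs 57).
#11: worse on duration (6 vs 2).
#12: worse on duration (4 vs 2).
No option is at least as good as #10 on every objective and strictly better on one.

No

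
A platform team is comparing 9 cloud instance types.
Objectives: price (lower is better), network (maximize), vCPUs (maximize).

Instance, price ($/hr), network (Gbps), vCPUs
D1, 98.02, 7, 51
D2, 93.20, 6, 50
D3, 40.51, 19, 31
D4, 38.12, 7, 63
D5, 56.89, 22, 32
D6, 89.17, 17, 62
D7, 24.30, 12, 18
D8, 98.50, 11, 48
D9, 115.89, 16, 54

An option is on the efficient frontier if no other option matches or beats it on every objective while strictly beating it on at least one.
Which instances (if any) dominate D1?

D4, D6

D4: price 38.12≤98.02, network 7≥7, vCPUs 63≥51 — dominates D1.
D6: price 89.17≤98.02, network 17≥7, vCPUs 62≥51 — dominates D1.
Others (D2, D3, D5, D7, D8, D9) are each worse than D1 on at least one objective.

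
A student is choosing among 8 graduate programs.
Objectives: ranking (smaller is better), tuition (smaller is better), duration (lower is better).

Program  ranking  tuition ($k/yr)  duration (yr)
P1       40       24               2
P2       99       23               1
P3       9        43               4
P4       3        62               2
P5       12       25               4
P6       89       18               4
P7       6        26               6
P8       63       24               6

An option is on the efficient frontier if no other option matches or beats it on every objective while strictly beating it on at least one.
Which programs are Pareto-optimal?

P1: not dominated.
P2: not dominated (best duration).
P3: not dominated.
P4: not dominated (best ranking).
P5: not dominated.
P6: not dominated (best tuition).
P7: not dominated.
P8: dominated by P1 (ranking 40≤63, tuition 24≤24, duration 2≤6).

P1, P2, P3, P4, P5, P6, P7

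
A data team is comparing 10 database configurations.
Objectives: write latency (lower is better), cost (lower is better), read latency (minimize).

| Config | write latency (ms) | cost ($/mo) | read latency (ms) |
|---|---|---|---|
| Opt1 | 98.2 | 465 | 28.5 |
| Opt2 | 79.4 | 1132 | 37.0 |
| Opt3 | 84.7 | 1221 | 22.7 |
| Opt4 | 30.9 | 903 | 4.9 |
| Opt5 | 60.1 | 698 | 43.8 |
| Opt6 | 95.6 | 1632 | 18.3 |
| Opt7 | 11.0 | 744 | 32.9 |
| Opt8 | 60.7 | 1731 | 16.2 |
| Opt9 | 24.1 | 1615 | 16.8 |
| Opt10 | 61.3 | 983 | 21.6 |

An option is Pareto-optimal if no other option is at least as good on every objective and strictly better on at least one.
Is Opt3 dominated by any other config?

Yes

Opt4 vs Opt3: write latency 30.9≤84.7, cost 903≤1221, read latency 4.9≤22.7 — Opt4 is at least as good on every objective and strictly better on at least one, so Opt4 dominates Opt3.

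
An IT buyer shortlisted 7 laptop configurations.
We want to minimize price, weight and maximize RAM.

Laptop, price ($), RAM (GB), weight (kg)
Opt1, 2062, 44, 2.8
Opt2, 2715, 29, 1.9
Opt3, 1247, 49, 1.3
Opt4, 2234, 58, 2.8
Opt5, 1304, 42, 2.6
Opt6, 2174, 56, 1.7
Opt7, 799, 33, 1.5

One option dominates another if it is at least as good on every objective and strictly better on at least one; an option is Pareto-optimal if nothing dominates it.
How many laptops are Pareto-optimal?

4

Opt1: dominated by Opt3 (price 1247≤2062, RAM 49≥44, weight 1.3≤2.8).
Opt2: dominated by Opt3 (price 1247≤2715, RAM 49≥29, weight 1.3≤1.9).
Opt3: not dominated (best weight).
Opt4: not dominated (best RAM).
Opt5: dominated by Opt3 (price 1247≤1304, RAM 49≥42, weight 1.3≤2.6).
Opt6: not dominated.
Opt7: not dominated (best price).
Pareto-optimal: Opt3, Opt4, Opt6, Opt7 → 4.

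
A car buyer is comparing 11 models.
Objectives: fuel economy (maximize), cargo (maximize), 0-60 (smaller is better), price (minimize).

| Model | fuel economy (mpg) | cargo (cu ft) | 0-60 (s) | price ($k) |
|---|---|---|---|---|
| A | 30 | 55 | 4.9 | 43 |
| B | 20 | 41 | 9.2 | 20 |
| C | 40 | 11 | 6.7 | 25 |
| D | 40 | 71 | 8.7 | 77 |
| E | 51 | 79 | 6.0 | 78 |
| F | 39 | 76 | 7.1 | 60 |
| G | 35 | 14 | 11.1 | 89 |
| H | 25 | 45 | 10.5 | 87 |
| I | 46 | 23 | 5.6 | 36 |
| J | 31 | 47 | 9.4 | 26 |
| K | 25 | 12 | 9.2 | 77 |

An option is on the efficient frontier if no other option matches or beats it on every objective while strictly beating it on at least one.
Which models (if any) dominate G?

D: fuel economy 40≥35, cargo 71≥14, 0-60 8.7≤11.1, price 77≤89 — dominates G.
E: fuel economy 51≥35, cargo 79≥14, 0-60 6.0≤11.1, price 78≤89 — dominates G.
F: fuel economy 39≥35, cargo 76≥14, 0-60 7.1≤11.1, price 60≤89 — dominates G.
I: fuel economy 46≥35, cargo 23≥14, 0-60 5.6≤11.1, price 36≤89 — dominates G.
Others (A, B, C, H, J, K) are each worse than G on at least one objective.

D, E, F, I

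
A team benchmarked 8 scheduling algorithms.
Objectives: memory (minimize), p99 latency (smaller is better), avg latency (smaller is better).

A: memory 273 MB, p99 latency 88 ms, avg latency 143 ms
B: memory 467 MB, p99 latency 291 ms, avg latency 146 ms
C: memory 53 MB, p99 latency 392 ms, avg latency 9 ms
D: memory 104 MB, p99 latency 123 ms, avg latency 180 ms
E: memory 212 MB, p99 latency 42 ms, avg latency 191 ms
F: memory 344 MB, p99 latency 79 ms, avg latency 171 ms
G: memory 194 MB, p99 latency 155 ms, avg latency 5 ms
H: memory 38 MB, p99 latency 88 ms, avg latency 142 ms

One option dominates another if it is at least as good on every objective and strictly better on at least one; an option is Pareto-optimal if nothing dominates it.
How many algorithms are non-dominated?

5

A: dominated by H (memory 38≤273, p99 latency 88≤88, avg latency 142≤143).
B: dominated by A (memory 273≤467, p99 latency 88≤291, avg latency 143≤146).
C: not dominated.
D: dominated by H (memory 38≤104, p99 latency 88≤123, avg latency 142≤180).
E: not dominated (best p99 latency).
F: not dominated.
G: not dominated (best avg latency).
H: not dominated (best memory).
Pareto-optimal: C, E, F, G, H → 5.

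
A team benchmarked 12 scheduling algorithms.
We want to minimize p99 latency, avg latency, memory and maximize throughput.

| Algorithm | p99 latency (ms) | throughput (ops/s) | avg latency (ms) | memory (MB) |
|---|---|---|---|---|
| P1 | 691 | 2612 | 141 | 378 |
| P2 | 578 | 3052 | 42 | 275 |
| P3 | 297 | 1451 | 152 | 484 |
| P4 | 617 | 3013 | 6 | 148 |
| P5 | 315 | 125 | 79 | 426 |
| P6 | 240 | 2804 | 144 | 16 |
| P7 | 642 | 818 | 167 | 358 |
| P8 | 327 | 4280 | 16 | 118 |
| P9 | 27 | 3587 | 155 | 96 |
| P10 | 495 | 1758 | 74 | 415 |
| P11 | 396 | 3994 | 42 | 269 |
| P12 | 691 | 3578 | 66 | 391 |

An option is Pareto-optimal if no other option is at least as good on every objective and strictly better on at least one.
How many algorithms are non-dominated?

5

P1: dominated by P2 (p99 latency 578≤691, throughput 3052≥2612, avg latency 42≤141, memory 275≤378).
P2: dominated by P8 (p99 latency 327≤578, throughput 4280≥3052, avg latency 16≤42, memory 118≤275).
P3: dominated by P6 (p99 latency 240≤297, throughput 2804≥1451, avg latency 144≤152, memory 16≤484).
P4: not dominated (best avg latency).
P5: not dominated.
P6: not dominated (best memory).
P7: dominated by P2 (p99 latency 578≤642, throughput 3052≥818, avg latency 42≤167, memory 275≤358).
P8: not dominated (best throughput).
P9: not dominated (best p99 latency).
P10: dominated by P8 (p99 latency 327≤495, throughput 4280≥1758, avg latency 16≤74, memory 118≤415).
P11: dominated by P8 (p99 latency 327≤396, throughput 4280≥3994, avg latency 16≤42, memory 118≤269).
P12: dominated by P8 (p99 latency 327≤691, throughput 4280≥3578, avg latency 16≤66, memory 118≤391).
Pareto-optimal: P4, P5, P6, P8, P9 → 5.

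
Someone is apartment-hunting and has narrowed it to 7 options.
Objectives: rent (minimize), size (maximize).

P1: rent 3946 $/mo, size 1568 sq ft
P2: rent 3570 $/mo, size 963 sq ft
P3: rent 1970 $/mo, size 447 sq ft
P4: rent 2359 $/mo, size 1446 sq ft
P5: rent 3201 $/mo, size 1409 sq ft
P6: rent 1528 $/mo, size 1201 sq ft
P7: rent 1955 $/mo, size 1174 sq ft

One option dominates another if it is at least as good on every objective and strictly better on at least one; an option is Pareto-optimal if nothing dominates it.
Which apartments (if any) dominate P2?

P4: rent 2359≤3570, size 1446≥963 — dominates P2.
P5: rent 3201≤3570, size 1409≥963 — dominates P2.
P6: rent 1528≤3570, size 1201≥963 — dominates P2.
P7: rent 1955≤3570, size 1174≥963 — dominates P2.
Others (P1, P3) are each worse than P2 on at least one objective.

P4, P5, P6, P7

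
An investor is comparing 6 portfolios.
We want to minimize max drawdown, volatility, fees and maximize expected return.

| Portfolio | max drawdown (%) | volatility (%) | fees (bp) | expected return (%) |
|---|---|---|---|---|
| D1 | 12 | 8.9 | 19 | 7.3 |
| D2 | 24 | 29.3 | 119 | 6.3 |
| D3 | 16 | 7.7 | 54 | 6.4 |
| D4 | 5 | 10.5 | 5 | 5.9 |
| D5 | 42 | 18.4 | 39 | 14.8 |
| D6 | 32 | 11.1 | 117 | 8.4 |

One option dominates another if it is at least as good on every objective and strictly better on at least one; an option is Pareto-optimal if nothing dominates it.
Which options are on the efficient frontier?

D1, D3, D4, D5, D6

D1: not dominated.
D2: dominated by D1 (max drawdown 12≤24, volatility 8.9≤29.3, fees 19≤119, expected return 7.3≥6.3).
D3: not dominated (best volatility).
D4: not dominated (best max drawdown).
D5: not dominated (best expected return).
D6: not dominated.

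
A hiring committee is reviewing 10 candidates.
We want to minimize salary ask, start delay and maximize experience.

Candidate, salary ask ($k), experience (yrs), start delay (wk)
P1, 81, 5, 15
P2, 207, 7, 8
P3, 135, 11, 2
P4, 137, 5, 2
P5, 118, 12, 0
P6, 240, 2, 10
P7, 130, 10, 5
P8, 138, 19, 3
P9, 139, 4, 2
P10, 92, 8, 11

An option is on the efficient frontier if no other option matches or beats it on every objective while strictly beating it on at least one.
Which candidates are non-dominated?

P1: not dominated (best salary ask).
P2: dominated by P3 (salary ask 135≤207, experience 11≥7, start delay 2≤8).
P3: dominated by P5 (salary ask 118≤135, experience 12≥11, start delay 0≤2).
P4: dominated by P3 (salary ask 135≤137, experience 11≥5, start delay 2≤2).
P5: not dominated (best start delay).
P6: dominated by P2 (salary ask 207≤240, experience 7≥2, start delay 8≤10).
P7: dominated by P5 (salary ask 118≤130, experience 12≥10, start delay 0≤5).
P8: not dominated (best experience).
P9: dominated by P3 (salary ask 135≤139, experience 11≥4, start delay 2≤2).
P10: not dominated.

P1, P5, P8, P10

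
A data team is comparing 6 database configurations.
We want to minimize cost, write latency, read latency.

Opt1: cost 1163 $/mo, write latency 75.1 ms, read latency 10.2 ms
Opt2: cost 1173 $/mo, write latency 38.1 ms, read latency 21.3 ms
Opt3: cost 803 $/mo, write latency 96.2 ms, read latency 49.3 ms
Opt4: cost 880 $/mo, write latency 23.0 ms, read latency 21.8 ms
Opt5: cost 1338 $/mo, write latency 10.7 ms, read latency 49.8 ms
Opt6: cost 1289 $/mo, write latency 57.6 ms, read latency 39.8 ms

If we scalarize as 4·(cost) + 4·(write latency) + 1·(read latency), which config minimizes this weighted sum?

Opt4

Opt1: 4·1163 + 4·75.1 + 1·10.2 = 4962.6
Opt2: 4·1173 + 4·38.1 + 1·21.3 = 4865.7
Opt3: 4·803 + 4·96.2 + 1·49.3 = 3646.1
Opt4: 4·880 + 4·23.0 + 1·21.8 = 3633.8
Opt5: 4·1338 + 4·10.7 + 1·49.8 = 5444.6
Opt6: 4·1289 + 4·57.6 + 1·39.8 = 5426.2
Lowest: Opt4 at 3633.8.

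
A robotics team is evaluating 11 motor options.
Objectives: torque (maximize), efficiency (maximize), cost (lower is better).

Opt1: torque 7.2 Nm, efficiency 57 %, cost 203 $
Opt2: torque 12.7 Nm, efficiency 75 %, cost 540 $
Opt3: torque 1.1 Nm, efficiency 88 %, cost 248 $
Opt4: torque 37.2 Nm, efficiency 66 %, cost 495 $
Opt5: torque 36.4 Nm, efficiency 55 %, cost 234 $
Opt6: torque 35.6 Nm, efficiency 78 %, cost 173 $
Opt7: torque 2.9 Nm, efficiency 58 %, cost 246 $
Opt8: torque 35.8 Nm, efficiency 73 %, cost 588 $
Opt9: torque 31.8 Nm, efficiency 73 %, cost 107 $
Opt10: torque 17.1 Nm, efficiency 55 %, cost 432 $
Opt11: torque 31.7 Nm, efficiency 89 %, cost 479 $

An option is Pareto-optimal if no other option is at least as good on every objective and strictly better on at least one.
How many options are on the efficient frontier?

7

Opt1: dominated by Opt6 (torque 35.6≥7.2, efficiency 78≥57, cost 173≤203).
Opt2: dominated by Opt6 (torque 35.6≥12.7, efficiency 78≥75, cost 173≤540).
Opt3: not dominated.
Opt4: not dominated (best torque).
Opt5: not dominated.
Opt6: not dominated.
Opt7: dominated by Opt6 (torque 35.6≥2.9, efficiency 78≥58, cost 173≤246).
Opt8: not dominated.
Opt9: not dominated (best cost).
Opt10: dominated by Opt5 (torque 36.4≥17.1, efficiency 55≥55, cost 234≤432).
Opt11: not dominated (best efficiency).
Pareto-optimal: Opt3, Opt4, Opt5, Opt6, Opt8, Opt9, Opt11 → 7.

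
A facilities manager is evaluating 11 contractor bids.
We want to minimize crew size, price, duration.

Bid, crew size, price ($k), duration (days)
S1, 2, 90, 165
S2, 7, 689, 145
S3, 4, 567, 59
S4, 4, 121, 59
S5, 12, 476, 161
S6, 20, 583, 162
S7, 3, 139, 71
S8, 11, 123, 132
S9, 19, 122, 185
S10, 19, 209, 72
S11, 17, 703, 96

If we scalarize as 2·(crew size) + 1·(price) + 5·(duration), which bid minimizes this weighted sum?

S1: 2·2 + 1·90 + 5·165 = 919
S2: 2·7 + 1·689 + 5·145 = 1428
S3: 2·4 + 1·567 + 5·59 = 870
S4: 2·4 + 1·121 + 5·59 = 424
S5: 2·12 + 1·476 + 5·161 = 1305
S6: 2·20 + 1·583 + 5·162 = 1433
S7: 2·3 + 1·139 + 5·71 = 500
S8: 2·11 + 1·123 + 5·132 = 805
S9: 2·19 + 1·122 + 5·185 = 1085
S10: 2·19 + 1·209 + 5·72 = 607
S11: 2·17 + 1·703 + 5·96 = 1217
Lowest: S4 at 424.

S4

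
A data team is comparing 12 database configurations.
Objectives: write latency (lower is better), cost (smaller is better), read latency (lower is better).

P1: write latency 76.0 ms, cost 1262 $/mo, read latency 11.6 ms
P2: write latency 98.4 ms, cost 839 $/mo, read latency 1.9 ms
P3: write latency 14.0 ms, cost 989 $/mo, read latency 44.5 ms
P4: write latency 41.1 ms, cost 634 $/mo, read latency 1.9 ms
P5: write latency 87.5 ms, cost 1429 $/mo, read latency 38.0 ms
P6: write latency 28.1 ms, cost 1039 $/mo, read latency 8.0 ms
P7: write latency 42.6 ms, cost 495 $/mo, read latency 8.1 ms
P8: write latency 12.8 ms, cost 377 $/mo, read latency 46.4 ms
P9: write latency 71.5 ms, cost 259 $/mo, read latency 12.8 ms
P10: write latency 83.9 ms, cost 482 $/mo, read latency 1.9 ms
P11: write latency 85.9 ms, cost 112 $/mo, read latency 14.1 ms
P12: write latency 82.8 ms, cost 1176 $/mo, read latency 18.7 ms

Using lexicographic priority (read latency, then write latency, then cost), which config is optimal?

First minimize read latency: best is 1.9, kept {P2, P4, P10}.
Then minimize write latency: best is 41.1, kept {P4}.

P4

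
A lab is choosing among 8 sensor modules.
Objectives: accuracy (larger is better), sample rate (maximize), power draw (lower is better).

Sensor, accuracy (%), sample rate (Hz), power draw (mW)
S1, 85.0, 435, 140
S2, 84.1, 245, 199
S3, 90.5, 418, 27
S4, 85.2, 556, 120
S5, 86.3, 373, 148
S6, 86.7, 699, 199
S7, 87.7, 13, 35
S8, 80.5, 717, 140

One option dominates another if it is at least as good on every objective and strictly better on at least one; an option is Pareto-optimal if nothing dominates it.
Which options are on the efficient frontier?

S3, S4, S6, S8

S1: dominated by S4 (accuracy 85.2≥85.0, sample rate 556≥435, power draw 120≤140).
S2: dominated by S1 (accuracy 85.0≥84.1, sample rate 435≥245, power draw 140≤199).
S3: not dominated (best accuracy).
S4: not dominated.
S5: dominated by S3 (accuracy 90.5≥86.3, sample rate 418≥373, power draw 27≤148).
S6: not dominated.
S7: dominated by S3 (accuracy 90.5≥87.7, sample rate 418≥13, power draw 27≤35).
S8: not dominated (best sample rate).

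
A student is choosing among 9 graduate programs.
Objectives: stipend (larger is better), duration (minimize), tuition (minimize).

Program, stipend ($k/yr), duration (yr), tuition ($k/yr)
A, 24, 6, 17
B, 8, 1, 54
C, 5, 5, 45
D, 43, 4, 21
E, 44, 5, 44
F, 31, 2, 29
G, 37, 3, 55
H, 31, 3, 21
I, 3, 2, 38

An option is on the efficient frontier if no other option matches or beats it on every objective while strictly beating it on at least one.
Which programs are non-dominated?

A, B, D, E, F, G, H

A: not dominated (best tuition).
B: not dominated (best duration).
C: dominated by D (stipend 43≥5, duration 4≤5, tuition 21≤45).
D: not dominated.
E: not dominated (best stipend).
F: not dominated.
G: not dominated.
H: not dominated.
I: dominated by F (stipend 31≥3, duration 2≤2, tuition 29≤38).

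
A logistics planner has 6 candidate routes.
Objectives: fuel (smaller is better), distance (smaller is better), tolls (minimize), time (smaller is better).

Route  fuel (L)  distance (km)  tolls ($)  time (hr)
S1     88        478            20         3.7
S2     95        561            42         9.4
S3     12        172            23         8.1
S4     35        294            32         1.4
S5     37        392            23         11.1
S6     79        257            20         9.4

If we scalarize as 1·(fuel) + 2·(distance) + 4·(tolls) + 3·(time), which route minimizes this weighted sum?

S1: 1·88 + 2·478 + 4·20 + 3·3.7 = 1135.1
S2: 1·95 + 2·561 + 4·42 + 3·9.4 = 1413.2
S3: 1·12 + 2·172 + 4·23 + 3·8.1 = 472.3
S4: 1·35 + 2·294 + 4·32 + 3·1.4 = 755.2
S5: 1·37 + 2·392 + 4·23 + 3·11.1 = 946.3
S6: 1·79 + 2·257 + 4·20 + 3·9.4 = 701.2
Lowest: S3 at 472.3.

S3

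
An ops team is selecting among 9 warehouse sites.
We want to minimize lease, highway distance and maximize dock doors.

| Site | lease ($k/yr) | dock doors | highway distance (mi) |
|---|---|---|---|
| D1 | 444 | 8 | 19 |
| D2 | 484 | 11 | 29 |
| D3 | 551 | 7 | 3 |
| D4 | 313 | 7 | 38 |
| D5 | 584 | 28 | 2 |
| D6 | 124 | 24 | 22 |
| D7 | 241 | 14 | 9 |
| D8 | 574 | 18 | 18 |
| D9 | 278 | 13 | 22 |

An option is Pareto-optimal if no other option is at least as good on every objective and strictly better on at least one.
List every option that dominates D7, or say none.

none

D1: worse on lease (444 vs 241).
D2: worse on lease (484 vs 241).
D3: worse on lease (551 vs 241).
D4: worse on lease (313 vs 241).
D5: worse on lease (584 vs 241).
D6: worse on highway distance (22 vs 9).
D8: worse on lease (574 vs 241).
D9: worse on lease (278 vs 241).
No option dominates D7.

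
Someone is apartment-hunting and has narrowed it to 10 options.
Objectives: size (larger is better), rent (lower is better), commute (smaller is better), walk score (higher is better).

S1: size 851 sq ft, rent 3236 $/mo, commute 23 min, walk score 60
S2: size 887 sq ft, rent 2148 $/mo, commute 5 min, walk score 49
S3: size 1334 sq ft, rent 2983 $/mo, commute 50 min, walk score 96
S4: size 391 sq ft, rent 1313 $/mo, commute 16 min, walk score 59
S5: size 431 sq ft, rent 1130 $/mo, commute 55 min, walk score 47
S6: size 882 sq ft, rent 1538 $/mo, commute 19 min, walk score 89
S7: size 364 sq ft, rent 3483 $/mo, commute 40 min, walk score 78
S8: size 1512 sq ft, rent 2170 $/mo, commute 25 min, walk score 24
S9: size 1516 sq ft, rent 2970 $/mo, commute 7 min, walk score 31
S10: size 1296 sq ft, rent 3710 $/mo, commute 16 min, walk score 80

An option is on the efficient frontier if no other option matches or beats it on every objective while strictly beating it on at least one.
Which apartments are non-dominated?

S2, S3, S4, S5, S6, S8, S9, S10

S1: dominated by S6 (size 882≥851, rent 1538≤3236, commute 19≤23, walk score 89≥60).
S2: not dominated (best commute).
S3: not dominated (best walk score).
S4: not dominated.
S5: not dominated (best rent).
S6: not dominated.
S7: dominated by S6 (size 882≥364, rent 1538≤3483, commute 19≤40, walk score 89≥78).
S8: not dominated.
S9: not dominated (best size).
S10: not dominated.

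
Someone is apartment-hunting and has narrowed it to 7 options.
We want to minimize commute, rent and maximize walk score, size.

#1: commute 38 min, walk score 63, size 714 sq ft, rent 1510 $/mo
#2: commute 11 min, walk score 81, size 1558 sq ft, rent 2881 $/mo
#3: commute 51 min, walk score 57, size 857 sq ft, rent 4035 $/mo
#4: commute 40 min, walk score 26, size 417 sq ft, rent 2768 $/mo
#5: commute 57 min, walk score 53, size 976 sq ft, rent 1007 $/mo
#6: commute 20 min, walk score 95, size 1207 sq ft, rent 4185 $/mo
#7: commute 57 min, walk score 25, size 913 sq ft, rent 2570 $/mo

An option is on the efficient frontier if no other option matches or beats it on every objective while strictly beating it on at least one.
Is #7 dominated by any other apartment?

Yes

#5 vs #7: commute 57≤57, walk score 53≥25, size 976≥913, rent 1007≤2570 — #5 is at least as good on every objective and strictly better on at least one, so #5 dominates #7.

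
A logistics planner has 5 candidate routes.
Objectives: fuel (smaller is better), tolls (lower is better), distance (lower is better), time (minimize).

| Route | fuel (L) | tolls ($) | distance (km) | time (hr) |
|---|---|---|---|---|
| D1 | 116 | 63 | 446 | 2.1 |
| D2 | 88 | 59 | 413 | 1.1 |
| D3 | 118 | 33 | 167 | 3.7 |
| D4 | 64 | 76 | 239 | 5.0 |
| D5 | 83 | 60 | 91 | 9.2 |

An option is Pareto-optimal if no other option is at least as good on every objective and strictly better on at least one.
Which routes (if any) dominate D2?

D1: worse on fuel (116 vs 88).
D3: worse on fuel (118 vs 88).
D4: worse on tolls (76 vs 59).
D5: worse on tolls (60 vs 59).
No option dominates D2.

none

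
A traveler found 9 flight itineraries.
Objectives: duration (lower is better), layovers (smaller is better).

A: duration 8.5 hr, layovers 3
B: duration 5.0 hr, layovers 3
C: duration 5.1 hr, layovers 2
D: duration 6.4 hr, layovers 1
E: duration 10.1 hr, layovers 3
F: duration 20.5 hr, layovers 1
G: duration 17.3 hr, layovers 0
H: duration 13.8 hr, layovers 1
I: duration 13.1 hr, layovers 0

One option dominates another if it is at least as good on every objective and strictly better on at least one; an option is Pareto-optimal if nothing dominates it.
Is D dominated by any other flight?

No

A: worse on duration (8.5 vs 6.4).
B: worse on layovers (3 vs 1).
C: worse on layovers (2 vs 1).
E: worse on duration (10.1 vs 6.4).
F: worse on duration (20.5 vs 6.4).
G: worse on duration (17.3 vs 6.4).
H: worse on duration (13.8 vs 6.4).
I: worse on duration (13.1 vs 6.4).
No option is at least as good as D on every objective and strictly better on one.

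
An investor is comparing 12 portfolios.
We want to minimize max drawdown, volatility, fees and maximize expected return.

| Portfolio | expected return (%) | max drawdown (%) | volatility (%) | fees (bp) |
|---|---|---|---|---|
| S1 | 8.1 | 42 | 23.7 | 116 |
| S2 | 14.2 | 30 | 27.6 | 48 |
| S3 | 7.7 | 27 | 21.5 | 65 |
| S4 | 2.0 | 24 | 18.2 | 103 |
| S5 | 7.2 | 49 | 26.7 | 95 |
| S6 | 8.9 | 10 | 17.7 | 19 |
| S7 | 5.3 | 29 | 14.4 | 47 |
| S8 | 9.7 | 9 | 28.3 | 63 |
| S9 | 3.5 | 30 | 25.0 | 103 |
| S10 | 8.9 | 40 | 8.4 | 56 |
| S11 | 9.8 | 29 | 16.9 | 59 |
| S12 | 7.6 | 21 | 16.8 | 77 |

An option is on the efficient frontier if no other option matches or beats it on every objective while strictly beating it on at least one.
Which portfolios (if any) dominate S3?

S6

S6: expected return 8.9≥7.7, max drawdown 10≤27, volatility 17.7≤21.5, fees 19≤65 — dominates S3.
Others (S1, S2, S4, S5, S7, S8, S9, S10, S11, S12) are each worse than S3 on at least one objective.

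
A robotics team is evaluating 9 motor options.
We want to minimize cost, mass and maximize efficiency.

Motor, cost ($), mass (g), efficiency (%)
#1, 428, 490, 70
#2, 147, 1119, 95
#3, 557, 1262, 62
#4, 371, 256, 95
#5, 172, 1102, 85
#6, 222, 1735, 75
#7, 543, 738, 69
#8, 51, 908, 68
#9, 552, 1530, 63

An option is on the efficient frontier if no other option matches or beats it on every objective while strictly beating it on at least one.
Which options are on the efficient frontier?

#1: dominated by #4 (cost 371≤428, mass 256≤490, efficiency 95≥70).
#2: not dominated.
#3: dominated by #1 (cost 428≤557, mass 490≤1262, efficiency 70≥62).
#4: not dominated (best mass).
#5: not dominated.
#6: dominated by #2 (cost 147≤222, mass 1119≤1735, efficiency 95≥75).
#7: dominated by #1 (cost 428≤543, mass 490≤738, efficiency 70≥69).
#8: not dominated (best cost).
#9: dominated by #1 (cost 428≤552, mass 490≤1530, efficiency 70≥63).

#2, #4, #5, #8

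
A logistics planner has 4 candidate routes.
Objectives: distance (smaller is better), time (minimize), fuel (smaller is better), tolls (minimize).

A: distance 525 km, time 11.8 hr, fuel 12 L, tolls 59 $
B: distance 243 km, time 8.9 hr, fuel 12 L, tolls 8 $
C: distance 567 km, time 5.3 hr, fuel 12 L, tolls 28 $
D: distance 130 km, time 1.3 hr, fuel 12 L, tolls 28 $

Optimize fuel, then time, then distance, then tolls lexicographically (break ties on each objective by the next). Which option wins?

D

First minimize fuel: best is 12, kept {A, B, C, D}.
Then minimize time: best is 1.3, kept {D}.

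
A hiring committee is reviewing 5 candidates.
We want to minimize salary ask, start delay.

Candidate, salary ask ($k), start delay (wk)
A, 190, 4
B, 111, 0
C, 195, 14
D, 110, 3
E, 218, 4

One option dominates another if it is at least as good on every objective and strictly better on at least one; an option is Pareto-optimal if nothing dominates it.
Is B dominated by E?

No

E vs B: E is worse on salary ask (218 vs 111), so it does not dominate B.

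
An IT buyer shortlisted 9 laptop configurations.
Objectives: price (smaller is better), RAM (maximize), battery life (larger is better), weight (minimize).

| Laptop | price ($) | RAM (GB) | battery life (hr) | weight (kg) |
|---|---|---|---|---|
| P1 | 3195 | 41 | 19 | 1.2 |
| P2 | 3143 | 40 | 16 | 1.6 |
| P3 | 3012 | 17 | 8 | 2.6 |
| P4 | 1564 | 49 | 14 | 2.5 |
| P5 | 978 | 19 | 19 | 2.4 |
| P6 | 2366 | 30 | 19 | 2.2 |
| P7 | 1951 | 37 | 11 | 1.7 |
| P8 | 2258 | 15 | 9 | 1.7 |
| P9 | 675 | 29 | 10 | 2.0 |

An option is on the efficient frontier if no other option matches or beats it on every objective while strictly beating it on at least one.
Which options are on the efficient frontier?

P1: not dominated (best weight).
P2: not dominated.
P3: dominated by P4 (price 1564≤3012, RAM 49≥17, battery life 14≥8, weight 2.5≤2.6).
P4: not dominated (best RAM).
P5: not dominated.
P6: not dominated.
P7: not dominated.
P8: dominated by P7 (price 1951≤2258, RAM 37≥15, battery life 11≥9, weight 1.7≤1.7).
P9: not dominated (best price).

P1, P2, P4, P5, P6, P7, P9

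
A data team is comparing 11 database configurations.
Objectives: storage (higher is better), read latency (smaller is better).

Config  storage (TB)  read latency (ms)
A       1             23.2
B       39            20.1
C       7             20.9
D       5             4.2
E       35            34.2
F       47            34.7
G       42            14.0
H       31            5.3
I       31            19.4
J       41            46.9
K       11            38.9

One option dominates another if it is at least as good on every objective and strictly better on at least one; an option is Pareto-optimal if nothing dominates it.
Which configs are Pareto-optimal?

D, F, G, H

A: dominated by B (storage 39≥1, read latency 20.1≤23.2).
B: dominated by G (storage 42≥39, read latency 14.0≤20.1).
C: dominated by B (storage 39≥7, read latency 20.1≤20.9).
D: not dominated (best read latency).
E: dominated by B (storage 39≥35, read latency 20.1≤34.2).
F: not dominated (best storage).
G: not dominated.
H: not dominated.
I: dominated by G (storage 42≥31, read latency 14.0≤19.4).
J: dominated by F (storage 47≥41, read latency 34.7≤46.9).
K: dominated by B (storage 39≥11, read latency 20.1≤38.9).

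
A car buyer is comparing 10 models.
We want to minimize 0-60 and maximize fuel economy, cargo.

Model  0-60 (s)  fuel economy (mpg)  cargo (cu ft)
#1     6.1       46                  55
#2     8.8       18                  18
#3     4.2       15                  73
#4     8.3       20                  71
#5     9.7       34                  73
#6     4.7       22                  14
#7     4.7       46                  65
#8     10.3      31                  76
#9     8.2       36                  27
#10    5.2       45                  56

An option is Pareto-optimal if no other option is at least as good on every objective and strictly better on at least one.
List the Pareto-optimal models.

#3, #4, #5, #7, #8

#1: dominated by #7 (0-60 4.7≤6.1, fuel economy 46≥46, cargo 65≥55).
#2: dominated by #1 (0-60 6.1≤8.8, fuel economy 46≥18, cargo 55≥18).
#3: not dominated (best 0-60).
#4: not dominated.
#5: not dominated.
#6: dominated by #7 (0-60 4.7≤4.7, fuel economy 46≥22, cargo 65≥14).
#7: not dominated.
#8: not dominated (best cargo).
#9: dominated by #1 (0-60 6.1≤8.2, fuel economy 46≥36, cargo 55≥27).
#10: dominated by #7 (0-60 4.7≤5.2, fuel economy 46≥45, cargo 65≥56).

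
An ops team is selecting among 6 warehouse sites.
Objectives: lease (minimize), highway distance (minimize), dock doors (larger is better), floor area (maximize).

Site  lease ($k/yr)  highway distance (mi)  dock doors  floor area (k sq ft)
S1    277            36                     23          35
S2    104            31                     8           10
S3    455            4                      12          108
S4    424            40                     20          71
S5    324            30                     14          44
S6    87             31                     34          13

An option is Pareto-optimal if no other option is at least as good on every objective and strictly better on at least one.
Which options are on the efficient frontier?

S1: not dominated.
S2: dominated by S6 (lease 87≤104, highway distance 31≤31, dock doors 34≥8, floor area 13≥10).
S3: not dominated (best highway distance).
S4: not dominated.
S5: not dominated.
S6: not dominated (best lease).

S1, S3, S4, S5, S6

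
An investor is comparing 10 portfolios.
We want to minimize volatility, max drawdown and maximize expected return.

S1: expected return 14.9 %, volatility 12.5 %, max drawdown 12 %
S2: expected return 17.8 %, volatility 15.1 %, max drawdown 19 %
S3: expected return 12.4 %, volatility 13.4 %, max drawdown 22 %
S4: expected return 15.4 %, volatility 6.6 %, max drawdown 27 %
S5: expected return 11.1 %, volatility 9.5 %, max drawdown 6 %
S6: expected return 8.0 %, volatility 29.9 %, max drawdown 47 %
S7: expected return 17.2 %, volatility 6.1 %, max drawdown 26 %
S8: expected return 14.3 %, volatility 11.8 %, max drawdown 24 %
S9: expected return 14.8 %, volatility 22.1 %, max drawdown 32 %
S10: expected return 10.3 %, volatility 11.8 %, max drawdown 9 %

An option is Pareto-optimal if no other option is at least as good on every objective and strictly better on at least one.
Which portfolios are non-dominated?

S1, S2, S5, S7, S8

S1: not dominated.
S2: not dominated (best expected return).
S3: dominated by S1 (expected return 14.9≥12.4, volatility 12.5≤13.4, max drawdown 12≤22).
S4: dominated by S7 (expected return 17.2≥15.4, volatility 6.1≤6.6, max drawdown 26≤27).
S5: not dominated (best max drawdown).
S6: dominated by S1 (expected return 14.9≥8.0, volatility 12.5≤29.9, max drawdown 12≤47).
S7: not dominated (best volatility).
S8: not dominated.
S9: dominated by S1 (expected return 14.9≥14.8, volatility 12.5≤22.1, max drawdown 12≤32).
S10: dominated by S5 (expected return 11.1≥10.3, volatility 9.5≤11.8, max drawdown 6≤9).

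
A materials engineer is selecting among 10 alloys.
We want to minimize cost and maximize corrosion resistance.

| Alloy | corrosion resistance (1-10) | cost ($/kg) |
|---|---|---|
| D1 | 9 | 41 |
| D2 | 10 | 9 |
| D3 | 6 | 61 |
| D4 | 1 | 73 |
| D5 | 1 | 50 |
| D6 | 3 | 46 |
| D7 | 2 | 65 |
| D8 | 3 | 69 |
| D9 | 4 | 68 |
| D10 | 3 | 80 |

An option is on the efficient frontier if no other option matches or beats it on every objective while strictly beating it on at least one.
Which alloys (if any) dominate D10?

D1: corrosion resistance 9≥3, cost 41≤80 — dominates D10.
D2: corrosion resistance 10≥3, cost 9≤80 — dominates D10.
D3: corrosion resistance 6≥3, cost 61≤80 — dominates D10.
D6: corrosion resistance 3≥3, cost 46≤80 — dominates D10.
D8: corrosion resistance 3≥3, cost 69≤80 — dominates D10.
D9: corrosion resistance 4≥3, cost 68≤80 — dominates D10.
Others (D4, D5, D7) are each worse than D10 on at least one objective.

D1, D2, D3, D6, D8, D9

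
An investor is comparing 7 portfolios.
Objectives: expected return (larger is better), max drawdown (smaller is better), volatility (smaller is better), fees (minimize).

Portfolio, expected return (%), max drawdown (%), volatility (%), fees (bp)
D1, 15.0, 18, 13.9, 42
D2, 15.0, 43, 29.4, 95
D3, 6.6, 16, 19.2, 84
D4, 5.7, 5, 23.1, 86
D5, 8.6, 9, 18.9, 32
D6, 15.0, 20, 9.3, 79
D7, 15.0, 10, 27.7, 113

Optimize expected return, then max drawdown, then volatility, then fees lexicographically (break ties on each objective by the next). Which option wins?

D7

First maximize expected return: best is 15.0, kept {D1, D2, D6, D7}.
Then minimize max drawdown: best is 10, kept {D7}.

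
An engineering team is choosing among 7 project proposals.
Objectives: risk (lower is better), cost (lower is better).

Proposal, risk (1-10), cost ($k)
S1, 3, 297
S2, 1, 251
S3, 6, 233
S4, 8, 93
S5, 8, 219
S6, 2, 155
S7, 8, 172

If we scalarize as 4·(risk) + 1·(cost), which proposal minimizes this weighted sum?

S4

S1: 4·3 + 1·297 = 309
S2: 4·1 + 1·251 = 255
S3: 4·6 + 1·233 = 257
S4: 4·8 + 1·93 = 125
S5: 4·8 + 1·219 = 251
S6: 4·2 + 1·155 = 163
S7: 4·8 + 1·172 = 204
Lowest: S4 at 125.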